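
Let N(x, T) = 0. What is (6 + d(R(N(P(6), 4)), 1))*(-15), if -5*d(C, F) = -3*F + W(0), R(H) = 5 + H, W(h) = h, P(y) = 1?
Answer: -99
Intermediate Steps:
d(C, F) = 3*F/5 (d(C, F) = -(-3*F + 0)/5 = -(-3)*F/5 = 3*F/5)
(6 + d(R(N(P(6), 4)), 1))*(-15) = (6 + (3/5)*1)*(-15) = (6 + 3/5)*(-15) = (33/5)*(-15) = -99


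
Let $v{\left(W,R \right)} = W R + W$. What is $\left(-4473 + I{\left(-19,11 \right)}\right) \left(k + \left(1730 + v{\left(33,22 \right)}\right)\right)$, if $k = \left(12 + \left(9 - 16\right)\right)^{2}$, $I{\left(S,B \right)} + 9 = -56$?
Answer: $-11408532$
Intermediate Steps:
$I{\left(S,B \right)} = -65$ ($I{\left(S,B \right)} = -9 - 56 = -65$)
$v{\left(W,R \right)} = W + R W$ ($v{\left(W,R \right)} = R W + W = W + R W$)
$k = 25$ ($k = \left(12 + \left(9 - 16\right)\right)^{2} = \left(12 - 7\right)^{2} = 5^{2} = 25$)
$\left(-4473 + I{\left(-19,11 \right)}\right) \left(k + \left(1730 + v{\left(33,22 \right)}\right)\right) = \left(-4473 - 65\right) \left(25 + \left(1730 + 33 \left(1 + 22\right)\right)\right) = - 4538 \left(25 + \left(1730 + 33 \cdot 23\right)\right) = - 4538 \left(25 + \left(1730 + 759\right)\right) = - 4538 \left(25 + 2489\right) = \left(-4538\right) 2514 = -11408532$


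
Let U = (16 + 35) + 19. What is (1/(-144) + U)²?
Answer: 101586241/20736 ≈ 4899.0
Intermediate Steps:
U = 70 (U = 51 + 19 = 70)
(1/(-144) + U)² = (1/(-144) + 70)² = (-1/144 + 70)² = (10079/144)² = 101586241/20736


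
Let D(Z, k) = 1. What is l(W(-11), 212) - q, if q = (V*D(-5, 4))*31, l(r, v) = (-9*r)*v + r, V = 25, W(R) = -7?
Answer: 12574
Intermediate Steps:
l(r, v) = r - 9*r*v (l(r, v) = -9*r*v + r = r - 9*r*v)
q = 775 (q = (25*1)*31 = 25*31 = 775)
l(W(-11), 212) - q = -7*(1 - 9*212) - 1*775 = -7*(1 - 1908) - 775 = -7*(-1907) - 775 = 13349 - 775 = 12574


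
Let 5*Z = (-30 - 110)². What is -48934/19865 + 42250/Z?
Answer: 64747497/7787080 ≈ 8.3147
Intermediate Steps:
Z = 3920 (Z = (-30 - 110)²/5 = (⅕)*(-140)² = (⅕)*19600 = 3920)
-48934/19865 + 42250/Z = -48934/19865 + 42250/3920 = -48934*1/19865 + 42250*(1/3920) = -48934/19865 + 4225/392 = 64747497/7787080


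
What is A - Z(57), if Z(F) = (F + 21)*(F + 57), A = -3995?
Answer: -12887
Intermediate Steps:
Z(F) = (21 + F)*(57 + F)
A - Z(57) = -3995 - (1197 + 57² + 78*57) = -3995 - (1197 + 3249 + 4446) = -3995 - 1*8892 = -3995 - 8892 = -12887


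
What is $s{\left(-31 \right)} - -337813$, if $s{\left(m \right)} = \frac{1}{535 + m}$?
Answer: $\frac{170257753}{504} \approx 3.3781 \cdot 10^{5}$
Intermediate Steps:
$s{\left(-31 \right)} - -337813 = \frac{1}{535 - 31} - -337813 = \frac{1}{504} + 337813 = \frac{170257753}{504}$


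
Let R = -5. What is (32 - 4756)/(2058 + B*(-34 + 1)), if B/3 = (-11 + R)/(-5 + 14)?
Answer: -2362/1117 ≈ -2.1146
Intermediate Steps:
B = -16/3 (B = 3*((-11 - 5)/(-5 + 14)) = 3*(-16/9) = -16/3 ≈ -5.3333)
(32 - 4756)/(2058 + B*(-34 + 1)) = (32 - 4756)/(2058 - 16*(-34 + 1)/3) = -4724/(2058 - 16/3*(-33)) = -4724/(2058 + 176) = -4724/2234 = -4724*1/2234 = -2362/1117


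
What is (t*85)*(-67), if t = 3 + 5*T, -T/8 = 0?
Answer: -17085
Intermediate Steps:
T = 0 (T = -8*0 = 0)
t = 3 (t = 3 + 5*0 = 3 + 0 = 3)
(t*85)*(-67) = (3*85)*(-67) = 255*(-67) = -17085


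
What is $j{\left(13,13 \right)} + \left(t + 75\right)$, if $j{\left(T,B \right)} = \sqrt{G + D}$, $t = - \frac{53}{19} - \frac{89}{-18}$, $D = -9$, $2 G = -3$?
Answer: $\frac{26387}{342} + \frac{i \sqrt{42}}{2} \approx 77.155 + 3.2404 i$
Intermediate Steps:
$G = - \frac{3}{2}$ ($G = \frac{1}{2} \left(-3\right) = - \frac{3}{2} \approx -1.5$)
$t = \frac{737}{342}$ ($t = \left(-53\right) \frac{1}{19} - - \frac{89}{18} = - \frac{53}{19} + \frac{89}{18} = \frac{737}{342} \approx 2.155$)
$j{\left(T,B \right)} = \frac{i \sqrt{42}}{2}$ ($j{\left(T,B \right)} = \sqrt{- \frac{3}{2} - 9} = \sqrt{- \frac{21}{2}} = \frac{i \sqrt{42}}{2}$)
$j{\left(13,13 \right)} + \left(t + 75\right) = \frac{i \sqrt{42}}{2} + \left(\frac{737}{342} + 75\right) = \frac{i \sqrt{42}}{2} + \frac{26387}{342} = \frac{26387}{342} + \frac{i \sqrt{42}}{2}$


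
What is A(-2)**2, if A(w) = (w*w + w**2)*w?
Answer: 256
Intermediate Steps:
A(w) = 2*w**3 (A(w) = (w**2 + w**2)*w = (2*w**2)*w = 2*w**3)
A(-2)**2 = (2*(-2)**3)**2 = (2*(-8))**2 = (-16)**2 = 256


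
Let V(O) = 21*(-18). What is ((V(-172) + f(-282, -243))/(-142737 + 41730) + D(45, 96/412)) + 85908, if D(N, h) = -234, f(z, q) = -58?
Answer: 8653674154/101007 ≈ 85674.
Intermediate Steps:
V(O) = -378
((V(-172) + f(-282, -243))/(-142737 + 41730) + D(45, 96/412)) + 85908 = ((-378 - 58)/(-142737 + 41730) - 234) + 85908 = (-436/(-101007) - 234) + 85908 = (-436*(-1/101007) - 234) + 85908 = (436/101007 - 234) + 85908 = -23635202/101007 + 85908 = 8653674154/101007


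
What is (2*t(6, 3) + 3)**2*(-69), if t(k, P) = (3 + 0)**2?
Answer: -30429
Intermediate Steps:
t(k, P) = 9 (t(k, P) = 3**2 = 9)
(2*t(6, 3) + 3)**2*(-69) = (2*9 + 3)**2*(-69) = (18 + 3)**2*(-69) = 21**2*(-69) = 441*(-69) = -30429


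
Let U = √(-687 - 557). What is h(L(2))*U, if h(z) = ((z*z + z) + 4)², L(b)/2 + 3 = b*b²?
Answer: 25992*I*√311 ≈ 4.5837e+5*I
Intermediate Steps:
L(b) = -6 + 2*b³ (L(b) = -6 + 2*(b*b²) = -6 + 2*b³)
U = 2*I*√311 (U = √(-1244) = 2*I*√311 ≈ 35.27*I)
h(z) = (4 + z + z²)² (h(z) = ((z² + z) + 4)² = ((z + z²) + 4)² = (4 + z + z²)²)
h(L(2))*U = (4 + (-6 + 2*2³) + (-6 + 2*2³)²)²*(2*I*√311) = (4 + (-6 + 2*8) + (-6 + 2*8)²)²*(2*I*√311) = (4 + (-6 + 16) + (-6 + 16)²)²*(2*I*√311) = (4 + 10 + 10²)²*(2*I*√311) = (4 + 10 + 100)²*(2*I*√311) = 114²*(2*I*√311) = 12996*(2*I*√311) = 25992*I*√311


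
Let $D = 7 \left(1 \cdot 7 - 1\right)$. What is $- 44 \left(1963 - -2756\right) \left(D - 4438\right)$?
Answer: $912767856$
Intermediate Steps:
$D = 42$ ($D = 7 \left(7 - 1\right) = 7 \cdot 6 = 42$)
$- 44 \left(1963 - -2756\right) \left(D - 4438\right) = - 44 \left(1963 - -2756\right) \left(42 - 4438\right) = - 44 \left(1963 + 2756\right) \left(-4396\right) = - 44 \cdot 4719 \left(-4396\right) = \left(-44\right) \left(-20744724\right) = 912767856$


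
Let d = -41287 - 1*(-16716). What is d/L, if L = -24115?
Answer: 24571/24115 ≈ 1.0189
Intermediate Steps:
d = -24571 (d = -41287 + 16716 = -24571)
d/L = -24571/(-24115) = -24571*(-1/24115) = 24571/24115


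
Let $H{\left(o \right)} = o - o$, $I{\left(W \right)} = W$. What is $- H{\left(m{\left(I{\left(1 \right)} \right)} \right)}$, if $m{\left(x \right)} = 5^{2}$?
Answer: $0$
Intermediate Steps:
$m{\left(x \right)} = 25$
$H{\left(o \right)} = 0$
$- H{\left(m{\left(I{\left(1 \right)} \right)} \right)} = \left(-1\right) 0 = 0$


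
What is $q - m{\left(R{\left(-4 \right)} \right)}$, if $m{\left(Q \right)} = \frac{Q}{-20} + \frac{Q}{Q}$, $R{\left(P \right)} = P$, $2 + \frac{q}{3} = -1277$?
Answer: $- \frac{19191}{5} \approx -3838.2$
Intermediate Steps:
$q = -3837$ ($q = -6 + 3 \left(-1277\right) = -6 - 3831 = -3837$)
$m{\left(Q \right)} = 1 - \frac{Q}{20}$ ($m{\left(Q \right)} = Q \left(- \frac{1}{20}\right) + 1 = - \frac{Q}{20} + 1 = 1 - \frac{Q}{20}$)
$q - m{\left(R{\left(-4 \right)} \right)} = -3837 - \left(1 - - \frac{1}{5}\right) = -3837 - \left(1 + \frac{1}{5}\right) = -3837 - \frac{6}{5} = - \frac{19191}{5}$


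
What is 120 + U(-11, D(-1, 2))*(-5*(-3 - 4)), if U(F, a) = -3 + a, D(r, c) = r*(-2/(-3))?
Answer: -25/3 ≈ -8.3333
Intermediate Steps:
D(r, c) = 2*r/3 (D(r, c) = r*(-2*(-⅓)) = r*(⅔) = 2*r/3)
120 + U(-11, D(-1, 2))*(-5*(-3 - 4)) = 120 + (-3 + (⅔)*(-1))*(-5*(-3 - 4)) = 120 + (-3 - ⅔)*(-5*(-7)) = 120 - 11/3*35 = 120 - 385/3 = -25/3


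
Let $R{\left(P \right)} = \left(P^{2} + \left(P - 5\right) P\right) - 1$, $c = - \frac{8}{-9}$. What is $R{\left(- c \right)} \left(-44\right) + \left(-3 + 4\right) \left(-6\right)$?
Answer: $- \frac{18394}{81} \approx -227.09$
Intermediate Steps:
$c = \frac{8}{9}$ ($c = \left(-8\right) \left(- \frac{1}{9}\right) = \frac{8}{9} \approx 0.88889$)
$R{\left(P \right)} = -1 + P^{2} + P \left(-5 + P\right)$ ($R{\left(P \right)} = \left(P^{2} + \left(P - 5\right) P\right) - 1 = \left(P^{2} + \left(-5 + P\right) P\right) - 1 = \left(P^{2} + P \left(-5 + P\right)\right) - 1 = -1 + P^{2} + P \left(-5 + P\right)$)
$R{\left(- c \right)} \left(-44\right) + \left(-3 + 4\right) \left(-6\right) = \left(-1 - 5 \left(\left(-1\right) \frac{8}{9}\right) + 2 \left(\left(-1\right) \frac{8}{9}\right)^{2}\right) \left(-44\right) + \left(-3 + 4\right) \left(-6\right) = \left(-1 - - \frac{40}{9} + 2 \left(- \frac{8}{9}\right)^{2}\right) \left(-44\right) + 1 \left(-6\right) = \left(-1 + \frac{40}{9} + 2 \cdot \frac{64}{81}\right) \left(-44\right) - 6 = \left(-1 + \frac{40}{9} + \frac{128}{81}\right) \left(-44\right) - 6 = \frac{407}{81} \left(-44\right) - 6 = - \frac{17908}{81} - 6 = - \frac{18394}{81}$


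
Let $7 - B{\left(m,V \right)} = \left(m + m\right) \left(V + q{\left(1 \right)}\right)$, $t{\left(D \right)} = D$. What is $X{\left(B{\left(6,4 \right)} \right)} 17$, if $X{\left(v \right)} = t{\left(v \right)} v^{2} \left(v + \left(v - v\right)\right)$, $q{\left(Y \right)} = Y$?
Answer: $134138177$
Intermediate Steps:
$B{\left(m,V \right)} = 7 - 2 m \left(1 + V\right)$ ($B{\left(m,V \right)} = 7 - \left(m + m\right) \left(V + 1\right) = 7 - 2 m \left(1 + V\right)$)
$X{\left(v \right)} = v^{4}$ ($X{\left(v \right)} = v v^{2} \left(v + \left(v - v\right)\right) = v^{3} \left(v + 0\right) = v^{3} v = v^{4}$)
$X{\left(B{\left(6,4 \right)} \right)} 17 = \left(7 - 12 - 8 \cdot 6\right)^{4} \cdot 17 = \left(7 - 12 - 48\right)^{4} \cdot 17 = \left(-53\right)^{4} \cdot 17 = 7890481 \cdot 17 = 134138177$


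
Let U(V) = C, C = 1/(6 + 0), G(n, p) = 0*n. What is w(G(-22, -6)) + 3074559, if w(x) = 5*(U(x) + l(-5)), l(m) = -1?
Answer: 18447329/6 ≈ 3.0746e+6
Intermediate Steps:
G(n, p) = 0
C = ⅙ (C = 1/6 = ⅙ ≈ 0.16667)
U(V) = ⅙
w(x) = -25/6 (w(x) = 5*(⅙ - 1) = 5*(-⅚) = -25/6)
w(G(-22, -6)) + 3074559 = -25/6 + 3074559 = 18447329/6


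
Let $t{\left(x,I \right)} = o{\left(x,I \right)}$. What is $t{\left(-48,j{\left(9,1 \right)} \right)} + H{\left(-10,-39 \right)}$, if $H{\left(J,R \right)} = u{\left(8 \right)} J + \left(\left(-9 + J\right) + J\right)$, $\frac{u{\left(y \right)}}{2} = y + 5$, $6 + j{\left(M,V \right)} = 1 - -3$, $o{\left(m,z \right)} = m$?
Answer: $-337$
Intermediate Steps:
$j{\left(M,V \right)} = -2$ ($j{\left(M,V \right)} = -6 + \left(1 - -3\right) = -6 + \left(1 + 3\right) = -6 + 4 = -2$)
$u{\left(y \right)} = 10 + 2 y$ ($u{\left(y \right)} = 2 \left(y + 5\right) = 2 \left(5 + y\right) = 10 + 2 y$)
$t{\left(x,I \right)} = x$
$H{\left(J,R \right)} = -9 + 28 J$ ($H{\left(J,R \right)} = \left(10 + 2 \cdot 8\right) J + \left(\left(-9 + J\right) + J\right) = \left(10 + 16\right) J + \left(-9 + 2 J\right) = 26 J + \left(-9 + 2 J\right) = -9 + 28 J$)
$t{\left(-48,j{\left(9,1 \right)} \right)} + H{\left(-10,-39 \right)} = -48 + \left(-9 + 28 \left(-10\right)\right) = -48 - 289 = -337$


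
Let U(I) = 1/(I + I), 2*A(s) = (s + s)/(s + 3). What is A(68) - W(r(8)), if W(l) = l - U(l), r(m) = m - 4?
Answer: -1657/568 ≈ -2.9173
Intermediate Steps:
r(m) = -4 + m
A(s) = s/(3 + s) (A(s) = ((s + s)/(s + 3))/2 = ((2*s)/(3 + s))/2 = (2*s/(3 + s))/2 = s/(3 + s))
U(I) = 1/(2*I)
W(l) = l - 1/(2*l)
A(68) - W(r(8)) = 68/(3 + 68) - ((-4 + 8) - 1/(2*(-4 + 8))) = 68/71 - (4 - 1/2/4) = 68*(1/71) - (4 - 1/2*1/4) = 68/71 - (4 - 1/8) = 68/71 - 1*31/8 = 68/71 - 31/8 = -1657/568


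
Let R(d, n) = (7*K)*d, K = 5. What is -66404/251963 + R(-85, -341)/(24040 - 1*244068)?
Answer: -13861149387/55438914964 ≈ -0.25003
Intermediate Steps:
R(d, n) = 35*d (R(d, n) = (7*5)*d = 35*d)
-66404/251963 + R(-85, -341)/(24040 - 1*244068) = -66404/251963 + (35*(-85))/(24040 - 1*244068) = -66404*1/251963 - 2975/(24040 - 244068) = -66404/251963 - 2975/(-220028) = -66404/251963 - 2975*(-1/220028) = -66404/251963 + 2975/220028 = -13861149387/55438914964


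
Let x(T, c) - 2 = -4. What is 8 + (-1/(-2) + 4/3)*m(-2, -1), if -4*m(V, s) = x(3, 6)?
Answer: 107/12 ≈ 8.9167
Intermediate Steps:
x(T, c) = -2 (x(T, c) = 2 - 4 = -2)
m(V, s) = ½ (m(V, s) = -¼*(-2) = ½)
8 + (-1/(-2) + 4/3)*m(-2, -1) = 8 + (-1/(-2) + 4/3)*(½) = 8 + (-1*(-½) + 4*(⅓))*(½) = 8 + (½ + 4/3)*(½) = 8 + (11/6)*(½) = 8 + 11/12 = 107/12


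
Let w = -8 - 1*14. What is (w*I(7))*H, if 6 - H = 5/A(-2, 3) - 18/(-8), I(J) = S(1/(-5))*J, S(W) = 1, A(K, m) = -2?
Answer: -1925/2 ≈ -962.50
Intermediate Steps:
w = -22 (w = -8 - 14 = -22)
I(J) = J (I(J) = 1*J = J)
H = 25/4 (H = 6 - (5/(-2) - 18/(-8)) = 6 - (5*(-1/2) - 18*(-1/8)) = 6 - (-5/2 + 9/4) = 6 - 1*(-1/4) = 6 + 1/4 = 25/4 ≈ 6.2500)
(w*I(7))*H = -22*7*(25/4) = -154*25/4 = -1925/2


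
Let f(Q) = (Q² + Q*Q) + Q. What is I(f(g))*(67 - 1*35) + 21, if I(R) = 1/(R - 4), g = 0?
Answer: 13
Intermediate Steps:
f(Q) = Q + 2*Q² (f(Q) = (Q² + Q²) + Q = 2*Q² + Q = Q + 2*Q²)
I(R) = 1/(-4 + R)
I(f(g))*(67 - 1*35) + 21 = (67 - 1*35)/(-4 + 0*(1 + 2*0)) + 21 = (67 - 35)/(-4 + 0*(1 + 0)) + 21 = 32/(-4 + 0*1) + 21 = 32/(-4 + 0) + 21 = 32/(-4) + 21 = -¼*32 + 21 = -8 + 21 = 13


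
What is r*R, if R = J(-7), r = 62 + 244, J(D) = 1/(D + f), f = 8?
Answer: 306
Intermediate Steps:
J(D) = 1/(8 + D) (J(D) = 1/(D + 8) = 1/(8 + D))
r = 306
R = 1 (R = 1/(8 - 7) = 1/1 = 1)
r*R = 306*1 = 306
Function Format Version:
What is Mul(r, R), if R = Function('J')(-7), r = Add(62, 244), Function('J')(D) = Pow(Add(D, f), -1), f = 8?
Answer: 306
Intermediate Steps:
Function('J')(D) = Pow(Add(8, D), -1) (Function('J')(D) = Pow(Add(D, 8), -1) = Pow(Add(8, D), -1))
r = 306
R = 1 (R = Pow(Add(8, -7), -1) = Pow(1, -1) = 1)
Mul(r, R) = Mul(306, 1) = 306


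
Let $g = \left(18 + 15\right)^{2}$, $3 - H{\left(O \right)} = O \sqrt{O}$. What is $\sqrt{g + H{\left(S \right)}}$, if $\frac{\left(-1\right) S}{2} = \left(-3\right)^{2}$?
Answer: $\sqrt{1092 + 54 i \sqrt{2}} \approx 33.066 + 1.1548 i$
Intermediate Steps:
$S = -18$ ($S = - 2 \left(-3\right)^{2} = \left(-2\right) 9 = -18$)
$H{\left(O \right)} = 3 - O^{\frac{3}{2}}$ ($H{\left(O \right)} = 3 - O \sqrt{O} = 3 - O^{\frac{3}{2}}$)
$g = 1089$ ($g = 33^{2} = 1089$)
$\sqrt{g + H{\left(S \right)}} = \sqrt{1089 + \left(3 - \left(-18\right)^{\frac{3}{2}}\right)} = \sqrt{1089 + \left(3 - - 54 i \sqrt{2}\right)} = \sqrt{1089 + \left(3 + 54 i \sqrt{2}\right)} = \sqrt{1092 + 54 i \sqrt{2}}$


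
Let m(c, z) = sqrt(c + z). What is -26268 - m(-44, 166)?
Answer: -26268 - sqrt(122) ≈ -26279.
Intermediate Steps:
-26268 - m(-44, 166) = -26268 - sqrt(-44 + 166) = -26268 - sqrt(122)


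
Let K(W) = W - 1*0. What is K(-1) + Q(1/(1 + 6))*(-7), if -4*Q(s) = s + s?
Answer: -½ ≈ -0.50000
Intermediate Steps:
Q(s) = -s/2 (Q(s) = -(s + s)/4 = -s/2)
K(W) = W (K(W) = W + 0 = W)
K(-1) + Q(1/(1 + 6))*(-7) = -1 - 1/(2*(1 + 6))*(-7) = -1 - ½/7*(-7) = -1 - ½*⅐*(-7) = -1 - 1/14*(-7) = -1 + ½ = -½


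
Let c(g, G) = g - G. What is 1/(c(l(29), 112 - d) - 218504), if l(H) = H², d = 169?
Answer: -1/217606 ≈ -4.5955e-6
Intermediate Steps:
1/(c(l(29), 112 - d) - 218504) = 1/((29² - (112 - 1*169)) - 218504) = 1/((841 - (112 - 169)) - 218504) = 1/((841 - 1*(-57)) - 218504) = 1/((841 + 57) - 218504) = 1/(898 - 218504) = 1/(-217606) = -1/217606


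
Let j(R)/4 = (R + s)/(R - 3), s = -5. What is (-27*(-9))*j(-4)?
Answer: 8748/7 ≈ 1249.7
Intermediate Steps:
j(R) = 4*(-5 + R)/(-3 + R) (j(R) = 4*((R - 5)/(R - 3)) = 4*((-5 + R)/(-3 + R)) = 4*(-5 + R)/(-3 + R))
(-27*(-9))*j(-4) = (-27*(-9))*(4*(-5 - 4)/(-3 - 4)) = 243*(4*(-9)/(-7)) = 243*(4*(-⅐)*(-9)) = 243*(36/7) = 8748/7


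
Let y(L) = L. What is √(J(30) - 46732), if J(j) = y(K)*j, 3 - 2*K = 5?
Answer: I*√46762 ≈ 216.25*I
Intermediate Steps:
K = -1 (K = 3/2 - ½*5 = 3/2 - 5/2 = -1)
J(j) = -j
√(J(30) - 46732) = √(-1*30 - 46732) = √(-30 - 46732) = √(-46762) = I*√46762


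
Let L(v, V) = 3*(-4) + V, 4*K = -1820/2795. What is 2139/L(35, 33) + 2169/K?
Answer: -13222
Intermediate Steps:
K = -7/43 (K = (-1820/2795)/4 = (-1820*1/2795)/4 = (1/4)*(-28/43) = -7/43 ≈ -0.16279)
L(v, V) = -12 + V
2139/L(35, 33) + 2169/K = 2139/(-12 + 33) + 2169/(-7/43) = 2139/21 + 2169*(-43/7) = 2139*(1/21) - 93267/7 = 713/7 - 93267/7 = -13222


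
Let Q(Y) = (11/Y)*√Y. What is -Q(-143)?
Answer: I*√143/13 ≈ 0.91987*I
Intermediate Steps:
Q(Y) = 11/√Y
-Q(-143) = -11/√(-143) = -11*(-I*√143/143) = -(-1)*I*√143/13 = I*√143/13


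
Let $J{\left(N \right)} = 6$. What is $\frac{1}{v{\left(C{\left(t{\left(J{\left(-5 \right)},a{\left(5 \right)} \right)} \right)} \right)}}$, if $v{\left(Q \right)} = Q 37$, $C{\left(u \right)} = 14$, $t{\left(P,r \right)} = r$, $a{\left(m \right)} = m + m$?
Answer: $\frac{1}{518} \approx 0.0019305$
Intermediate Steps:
$a{\left(m \right)} = 2 m$
$v{\left(Q \right)} = 37 Q$
$\frac{1}{v{\left(C{\left(t{\left(J{\left(-5 \right)},a{\left(5 \right)} \right)} \right)} \right)}} = \frac{1}{37 \cdot 14} = \frac{1}{518}$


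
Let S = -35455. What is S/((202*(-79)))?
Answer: 35455/15958 ≈ 2.2218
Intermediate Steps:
S/((202*(-79))) = -35455/(202*(-79)) = -35455/(-15958) = -35455*(-1/15958) = 35455/15958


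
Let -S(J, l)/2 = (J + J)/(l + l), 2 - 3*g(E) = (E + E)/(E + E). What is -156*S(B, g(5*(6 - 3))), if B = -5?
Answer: -4680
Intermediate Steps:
g(E) = 1/3 (g(E) = 2/3 - (E + E)/(3*(E + E)) = 2/3 - 2*E/(3*(2*E)) = 2/3 - 2*E*1/(2*E)/3 = 2/3 - 1/3*1 = 2/3 - 1/3 = 1/3)
S(J, l) = -2*J/l (S(J, l) = -2*(J + J)/(l + l) = -2*2*J/(2*l) = -2*2*J*1/(2*l) = -2*J/l)
-156*S(B, g(5*(6 - 3))) = -(-312)*(-5)/1/3 = -(-312)*(-5)*3 = -156*30 = -4680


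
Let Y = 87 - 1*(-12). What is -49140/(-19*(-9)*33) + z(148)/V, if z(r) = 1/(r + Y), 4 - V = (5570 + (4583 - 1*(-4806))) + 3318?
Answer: -432339191/49647741 ≈ -8.7081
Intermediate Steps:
Y = 99 (Y = 87 + 12 = 99)
V = -18273 (V = 4 - ((5570 + (4583 - 1*(-4806))) + 3318) = 4 - ((5570 + (4583 + 4806)) + 3318) = 4 - ((5570 + 9389) + 3318) = 4 - (14959 + 3318) = 4 - 1*18277 = 4 - 18277 = -18273)
z(r) = 1/(99 + r) (z(r) = 1/(r + 99) = 1/(99 + r))
-49140/(-19*(-9)*33) + z(148)/V = -49140/(-19*(-9)*33) + 1/((99 + 148)*(-18273)) = -49140/(171*33) - 1/18273/247 = -49140/5643 + (1/247)*(-1/18273) = -49140*1/5643 - 1/4513431 = -1820/209 - 1/4513431 = -432339191/49647741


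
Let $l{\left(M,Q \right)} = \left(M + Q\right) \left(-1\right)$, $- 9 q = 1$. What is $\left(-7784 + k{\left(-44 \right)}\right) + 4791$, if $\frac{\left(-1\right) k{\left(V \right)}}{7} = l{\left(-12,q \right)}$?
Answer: $- \frac{27700}{9} \approx -3077.8$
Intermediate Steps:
$q = - \frac{1}{9}$ ($q = \left(- \frac{1}{9}\right) 1 = - \frac{1}{9} \approx -0.11111$)
$l{\left(M,Q \right)} = - M - Q$
$k{\left(V \right)} = - \frac{763}{9}$ ($k{\left(V \right)} = - 7 \left(\left(-1\right) \left(-12\right) - - \frac{1}{9}\right) = - 7 \left(12 + \frac{1}{9}\right) = \left(-7\right) \frac{109}{9} = - \frac{763}{9}$)
$\left(-7784 + k{\left(-44 \right)}\right) + 4791 = \left(-7784 - \frac{763}{9}\right) + 4791 = - \frac{70819}{9} + 4791 = - \frac{27700}{9}$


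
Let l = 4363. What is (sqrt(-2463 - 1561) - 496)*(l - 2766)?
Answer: -792112 + 3194*I*sqrt(1006) ≈ -7.9211e+5 + 1.0131e+5*I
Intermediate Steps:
(sqrt(-2463 - 1561) - 496)*(l - 2766) = (sqrt(-2463 - 1561) - 496)*(4363 - 2766) = (sqrt(-4024) - 496)*1597 = (2*I*sqrt(1006) - 496)*1597 = (-496 + 2*I*sqrt(1006))*1597 = -792112 + 3194*I*sqrt(1006)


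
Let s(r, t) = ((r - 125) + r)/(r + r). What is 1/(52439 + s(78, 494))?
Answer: 156/8180515 ≈ 1.9070e-5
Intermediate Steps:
s(r, t) = (-125 + 2*r)/(2*r) (s(r, t) = ((-125 + r) + r)/((2*r)) = (-125 + 2*r)*(1/(2*r)) = (-125 + 2*r)/(2*r))
1/(52439 + s(78, 494)) = 1/(52439 + (-125/2 + 78)/78) = 1/(52439 + (1/78)*(31/2)) = 1/(52439 + 31/156) = 1/(8180515/156) = 156/8180515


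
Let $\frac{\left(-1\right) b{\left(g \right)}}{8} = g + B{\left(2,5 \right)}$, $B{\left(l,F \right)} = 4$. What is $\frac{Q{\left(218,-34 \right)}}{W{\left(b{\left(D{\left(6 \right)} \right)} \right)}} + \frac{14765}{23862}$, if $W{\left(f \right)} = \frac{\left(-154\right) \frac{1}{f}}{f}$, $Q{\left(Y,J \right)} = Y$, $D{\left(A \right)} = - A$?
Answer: $- \frac{664708343}{1837374} \approx -361.77$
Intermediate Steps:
$b{\left(g \right)} = -32 - 8 g$ ($b{\left(g \right)} = - 8 \left(g + 4\right) = - 8 \left(4 + g\right) = -32 - 8 g$)
$W{\left(f \right)} = - \frac{154}{f^{2}}$
$\frac{Q{\left(218,-34 \right)}}{W{\left(b{\left(D{\left(6 \right)} \right)} \right)}} + \frac{14765}{23862} = \frac{218}{\left(-154\right) \frac{1}{\left(-32 - 8 \left(\left(-1\right) 6\right)\right)^{2}}} + \frac{14765}{23862} = \frac{218}{\left(-154\right) \frac{1}{\left(-32 - -48\right)^{2}}} + 14765 \cdot \frac{1}{23862} = \frac{218}{\left(-154\right) \frac{1}{\left(-32 + 48\right)^{2}}} + \frac{14765}{23862} = \frac{218}{\left(-154\right) \frac{1}{256}} + \frac{14765}{23862} = \frac{218}{- \frac{77}{128}} + \frac{14765}{23862} = 218 \left(- \frac{128}{77}\right) + \frac{14765}{23862} = - \frac{27904}{77} + \frac{14765}{23862} = - \frac{664708343}{1837374}$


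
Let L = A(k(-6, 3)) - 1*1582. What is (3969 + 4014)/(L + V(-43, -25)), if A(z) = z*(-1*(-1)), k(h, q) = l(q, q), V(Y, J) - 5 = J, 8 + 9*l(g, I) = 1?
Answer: -71847/14425 ≈ -4.9807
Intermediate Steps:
l(g, I) = -7/9 (l(g, I) = -8/9 + (⅑)*1 = -8/9 + ⅑ = -7/9)
V(Y, J) = 5 + J
k(h, q) = -7/9
A(z) = z (A(z) = z*1 = z)
L = -14245/9 (L = -7/9 - 1*1582 = -7/9 - 1582 = -14245/9 ≈ -1582.8)
(3969 + 4014)/(L + V(-43, -25)) = (3969 + 4014)/(-14245/9 + (5 - 25)) = 7983/(-14245/9 - 20) = 7983/(-14425/9) = 7983*(-9/14425) = -71847/14425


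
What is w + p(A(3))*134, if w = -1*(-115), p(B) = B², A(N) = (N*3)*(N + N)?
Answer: 390859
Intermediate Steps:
A(N) = 6*N² (A(N) = (3*N)*(2*N) = 6*N²)
w = 115
w + p(A(3))*134 = 115 + (6*3²)²*134 = 115 + (6*9)²*134 = 115 + 54²*134 = 115 + 2916*134 = 115 + 390744 = 390859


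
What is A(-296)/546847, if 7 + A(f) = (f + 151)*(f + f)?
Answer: 85833/546847 ≈ 0.15696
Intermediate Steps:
A(f) = -7 + 2*f*(151 + f) (A(f) = -7 + (f + 151)*(f + f) = -7 + (151 + f)*(2*f) = -7 + 2*f*(151 + f))
A(-296)/546847 = (-7 + 2*(-296)² + 302*(-296))/546847 = (-7 + 2*87616 - 89392)*(1/546847) = (-7 + 175232 - 89392)*(1/546847) = 85833*(1/546847) = 85833/546847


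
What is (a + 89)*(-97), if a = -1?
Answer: -8536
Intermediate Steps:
(a + 89)*(-97) = (-1 + 89)*(-97) = 88*(-97) = -8536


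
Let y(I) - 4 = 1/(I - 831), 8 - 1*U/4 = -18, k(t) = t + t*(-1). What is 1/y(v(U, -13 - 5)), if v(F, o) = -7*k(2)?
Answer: 831/3323 ≈ 0.25008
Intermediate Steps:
k(t) = 0 (k(t) = t - t = 0)
U = 104 (U = 32 - 4*(-18) = 32 + 72 = 104)
v(F, o) = 0 (v(F, o) = -7*0 = 0)
y(I) = 4 + 1/(-831 + I) (y(I) = 4 + 1/(I - 831) = 4 + 1/(-831 + I))
1/y(v(U, -13 - 5)) = 1/((-3323 + 4*0)/(-831 + 0)) = 1/((-3323 + 0)/(-831)) = 1/(-1/831*(-3323)) = 1/(3323/831) = 831/3323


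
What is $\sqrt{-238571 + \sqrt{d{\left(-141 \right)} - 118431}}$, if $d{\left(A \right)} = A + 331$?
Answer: $\sqrt{-238571 + i \sqrt{118241}} \approx 0.352 + 488.44 i$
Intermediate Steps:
$d{\left(A \right)} = 331 + A$
$\sqrt{-238571 + \sqrt{d{\left(-141 \right)} - 118431}} = \sqrt{-238571 + \sqrt{\left(331 - 141\right) - 118431}} = \sqrt{-238571 + \sqrt{190 - 118431}} = \sqrt{-238571 + \sqrt{-118241}} = \sqrt{-238571 + i \sqrt{118241}}$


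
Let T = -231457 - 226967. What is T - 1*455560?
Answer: -913984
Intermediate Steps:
T = -458424
T - 1*455560 = -458424 - 1*455560 = -458424 - 455560 = -913984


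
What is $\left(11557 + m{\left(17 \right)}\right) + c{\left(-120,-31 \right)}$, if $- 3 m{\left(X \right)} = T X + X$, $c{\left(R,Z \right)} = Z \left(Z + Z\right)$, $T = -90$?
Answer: $\frac{41950}{3} \approx 13983.0$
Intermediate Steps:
$c{\left(R,Z \right)} = 2 Z^{2}$ ($c{\left(R,Z \right)} = Z 2 Z = 2 Z^{2}$)
$m{\left(X \right)} = \frac{89 X}{3}$ ($m{\left(X \right)} = - \frac{- 90 X + X}{3} = - \frac{\left(-89\right) X}{3} = \frac{89 X}{3}$)
$\left(11557 + m{\left(17 \right)}\right) + c{\left(-120,-31 \right)} = \left(11557 + \frac{89}{3} \cdot 17\right) + 2 \left(-31\right)^{2} = \left(11557 + \frac{1513}{3}\right) + 2 \cdot 961 = \frac{36184}{3} + 1922 = \frac{41950}{3}$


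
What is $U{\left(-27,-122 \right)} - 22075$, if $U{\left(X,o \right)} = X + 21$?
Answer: $-22081$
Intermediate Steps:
$U{\left(X,o \right)} = 21 + X$
$U{\left(-27,-122 \right)} - 22075 = \left(21 - 27\right) - 22075 = -6 - 22075 = -22081$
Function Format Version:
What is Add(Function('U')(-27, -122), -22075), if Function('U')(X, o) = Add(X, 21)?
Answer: -22081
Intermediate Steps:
Function('U')(X, o) = Add(21, X)
Add(Function('U')(-27, -122), -22075) = Add(Add(21, -27), -22075) = Add(-6, -22075) = -22081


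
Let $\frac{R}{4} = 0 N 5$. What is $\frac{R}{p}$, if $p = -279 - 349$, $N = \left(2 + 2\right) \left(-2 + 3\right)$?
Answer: $0$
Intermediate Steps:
$N = 4$ ($N = 4 \cdot 1 = 4$)
$p = -628$
$R = 0$ ($R = 4 \cdot 0 \cdot 4 \cdot 5 = 4 \cdot 0 \cdot 5 = 4 \cdot 0 = 0$)
$\frac{R}{p} = \frac{0}{-628} = 0 \left(- \frac{1}{628}\right) = 0$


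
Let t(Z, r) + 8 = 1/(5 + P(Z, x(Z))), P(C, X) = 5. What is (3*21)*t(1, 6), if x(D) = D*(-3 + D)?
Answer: -4977/10 ≈ -497.70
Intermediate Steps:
t(Z, r) = -79/10 (t(Z, r) = -8 + 1/(5 + 5) = -8 + 1/10 = -8 + ⅒ = -79/10)
(3*21)*t(1, 6) = (3*21)*(-79/10) = 63*(-79/10) = -4977/10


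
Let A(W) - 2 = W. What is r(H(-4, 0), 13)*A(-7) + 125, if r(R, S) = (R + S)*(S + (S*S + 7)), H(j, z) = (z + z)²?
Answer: -12160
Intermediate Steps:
H(j, z) = 4*z² (H(j, z) = (2*z)² = 4*z²)
A(W) = 2 + W
r(R, S) = (R + S)*(7 + S + S²) (r(R, S) = (R + S)*(S + (S² + 7)) = (R + S)*(S + (7 + S²)) = (R + S)*(7 + S + S²))
r(H(-4, 0), 13)*A(-7) + 125 = (13² + 13³ + 7*(4*0²) + 7*13 + (4*0²)*13 + (4*0²)*13²)*(2 - 7) + 125 = (169 + 2197 + 7*(4*0) + 91 + (4*0)*13 + (4*0)*169)*(-5) + 125 = (169 + 2197 + 7*0 + 91 + 0*13 + 0*169)*(-5) + 125 = (169 + 2197 + 0 + 91 + 0 + 0)*(-5) + 125 = 2457*(-5) + 125 = -12285 + 125 = -12160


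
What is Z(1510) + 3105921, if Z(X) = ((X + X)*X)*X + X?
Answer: 6889009431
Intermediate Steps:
Z(X) = X + 2*X**3 (Z(X) = ((2*X)*X)*X + X = (2*X**2)*X + X = 2*X**3 + X = X + 2*X**3)
Z(1510) + 3105921 = (1510 + 2*1510**3) + 3105921 = (1510 + 2*3442951000) + 3105921 = (1510 + 6885902000) + 3105921 = 6885903510 + 3105921 = 6889009431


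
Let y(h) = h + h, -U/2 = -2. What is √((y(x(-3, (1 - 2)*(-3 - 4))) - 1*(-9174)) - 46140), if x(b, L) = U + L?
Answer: 4*I*√2309 ≈ 192.21*I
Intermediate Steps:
U = 4 (U = -2*(-2) = 4)
x(b, L) = 4 + L
y(h) = 2*h
√((y(x(-3, (1 - 2)*(-3 - 4))) - 1*(-9174)) - 46140) = √((2*(4 + (1 - 2)*(-3 - 4)) - 1*(-9174)) - 46140) = √((2*(4 - 1*(-7)) + 9174) - 46140) = √((2*(4 + 7) + 9174) - 46140) = √((2*11 + 9174) - 46140) = √((22 + 9174) - 46140) = √(9196 - 46140) = √(-36944) = 4*I*√2309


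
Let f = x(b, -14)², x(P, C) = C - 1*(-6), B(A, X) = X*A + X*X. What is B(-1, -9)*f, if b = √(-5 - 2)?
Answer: 5760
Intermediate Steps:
B(A, X) = X² + A*X (B(A, X) = A*X + X² = X² + A*X)
b = I*√7 (b = √(-7) = I*√7 ≈ 2.6458*I)
x(P, C) = 6 + C (x(P, C) = C + 6 = 6 + C)
f = 64 (f = (6 - 14)² = (-8)² = 64)
B(-1, -9)*f = -9*(-1 - 9)*64 = -9*(-10)*64 = 90*64 = 5760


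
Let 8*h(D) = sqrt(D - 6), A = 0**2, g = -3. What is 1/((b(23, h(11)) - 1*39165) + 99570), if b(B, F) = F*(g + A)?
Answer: 257728/15568059837 + 8*sqrt(5)/77840299185 ≈ 1.6555e-5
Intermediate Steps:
A = 0
h(D) = sqrt(-6 + D)/8 (h(D) = sqrt(D - 6)/8 = sqrt(-6 + D)/8)
b(B, F) = -3*F (b(B, F) = F*(-3 + 0) = F*(-3) = -3*F)
1/((b(23, h(11)) - 1*39165) + 99570) = 1/((-3*sqrt(-6 + 11)/8 - 1*39165) + 99570) = 1/((-3*sqrt(5)/8 - 39165) + 99570) = 1/((-39165 - 3*sqrt(5)/8) + 99570) = 1/(60405 - 3*sqrt(5)/8)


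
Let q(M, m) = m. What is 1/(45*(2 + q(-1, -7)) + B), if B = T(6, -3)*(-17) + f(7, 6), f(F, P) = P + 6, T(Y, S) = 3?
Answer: -1/264 ≈ -0.0037879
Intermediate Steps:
f(F, P) = 6 + P
B = -39 (B = 3*(-17) + (6 + 6) = -51 + 12 = -39)
1/(45*(2 + q(-1, -7)) + B) = 1/(45*(2 - 7) - 39) = 1/(45*(-5) - 39) = 1/(-225 - 39) = 1/(-264) = -1/264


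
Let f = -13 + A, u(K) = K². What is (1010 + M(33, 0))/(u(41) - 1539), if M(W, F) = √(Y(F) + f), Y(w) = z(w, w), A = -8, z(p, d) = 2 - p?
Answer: 505/71 + I*√19/142 ≈ 7.1127 + 0.030696*I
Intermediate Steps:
Y(w) = 2 - w
f = -21 (f = -13 - 8 = -21)
M(W, F) = √(-19 - F) (M(W, F) = √((2 - F) - 21) = √(-19 - F))
(1010 + M(33, 0))/(u(41) - 1539) = (1010 + √(-19 - 1*0))/(41² - 1539) = (1010 + √(-19 + 0))/(1681 - 1539) = (1010 + √(-19))/142 = (1010 + I*√19)*(1/142) = 505/71 + I*√19/142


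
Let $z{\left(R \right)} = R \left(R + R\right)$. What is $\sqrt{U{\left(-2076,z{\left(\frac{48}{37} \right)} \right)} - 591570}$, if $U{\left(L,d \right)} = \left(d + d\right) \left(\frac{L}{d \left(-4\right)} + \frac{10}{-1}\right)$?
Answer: $\frac{2 i \sqrt{202132617}}{37} \approx 768.5 i$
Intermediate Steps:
$z{\left(R \right)} = 2 R^{2}$ ($z{\left(R \right)} = R 2 R = 2 R^{2}$)
$U{\left(L,d \right)} = 2 d \left(-10 - \frac{L}{4 d}\right)$ ($U{\left(L,d \right)} = 2 d \left(\frac{L}{\left(-4\right) d} + 10 \left(-1\right)\right) = 2 d \left(L \left(- \frac{1}{4 d}\right) - 10\right) = 2 d \left(- \frac{L}{4 d} - 10\right) = 2 d \left(-10 - \frac{L}{4 d}\right)$)
$\sqrt{U{\left(-2076,z{\left(\frac{48}{37} \right)} \right)} - 591570} = \sqrt{\left(- 20 \cdot 2 \left(\frac{48}{37}\right)^{2} - -1038\right) - 591570} = \sqrt{\left(- 20 \cdot 2 \left(48 \cdot \frac{1}{37}\right)^{2} + 1038\right) - 591570} = \sqrt{\left(- 20 \cdot 2 \left(\frac{48}{37}\right)^{2} + 1038\right) - 591570} = \sqrt{\left(- 20 \cdot 2 \cdot \frac{2304}{1369} + 1038\right) - 591570} = \sqrt{\left(\left(-20\right) \frac{4608}{1369} + 1038\right) - 591570} = \sqrt{\left(- \frac{92160}{1369} + 1038\right) - 591570} = \sqrt{\frac{1328862}{1369} - 591570} = \sqrt{- \frac{808530468}{1369}} = \frac{2 i \sqrt{202132617}}{37}$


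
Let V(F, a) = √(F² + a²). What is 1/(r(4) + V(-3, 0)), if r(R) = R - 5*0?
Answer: ⅐ ≈ 0.14286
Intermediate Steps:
r(R) = R (r(R) = R + 0 = R)
1/(r(4) + V(-3, 0)) = 1/(4 + √((-3)² + 0²)) = 1/(4 + √(9 + 0)) = 1/(4 + √9) = 1/(4 + 3) = 1/7 = ⅐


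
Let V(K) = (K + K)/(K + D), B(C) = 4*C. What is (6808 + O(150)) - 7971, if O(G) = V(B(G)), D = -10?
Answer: -68497/59 ≈ -1161.0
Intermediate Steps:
V(K) = 2*K/(-10 + K) (V(K) = (K + K)/(K - 10) = (2*K)/(-10 + K) = 2*K/(-10 + K))
O(G) = 8*G/(-10 + 4*G) (O(G) = 2*(4*G)/(-10 + 4*G) = 8*G/(-10 + 4*G))
(6808 + O(150)) - 7971 = (6808 + 4*150/(-5 + 2*150)) - 7971 = (6808 + 4*150/(-5 + 300)) - 7971 = (6808 + 4*150/295) - 7971 = (6808 + 4*150*(1/295)) - 7971 = (6808 + 120/59) - 7971 = 401792/59 - 7971 = -68497/59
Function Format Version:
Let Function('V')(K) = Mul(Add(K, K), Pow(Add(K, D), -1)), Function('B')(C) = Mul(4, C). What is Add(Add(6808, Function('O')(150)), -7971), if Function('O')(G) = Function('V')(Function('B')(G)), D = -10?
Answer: Rational(-68497, 59) ≈ -1161.0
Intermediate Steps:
Function('V')(K) = Mul(2, K, Pow(Add(-10, K), -1)) (Function('V')(K) = Mul(Add(K, K), Pow(Add(K, -10), -1)) = Mul(Mul(2, K), Pow(Add(-10, K), -1)) = Mul(2, K, Pow(Add(-10, K), -1)))
Function('O')(G) = Mul(8, G, Pow(Add(-10, Mul(4, G)), -1)) (Function('O')(G) = Mul(2, Mul(4, G), Pow(Add(-10, Mul(4, G)), -1)) = Mul(8, G, Pow(Add(-10, Mul(4, G)), -1)))
Add(Add(6808, Function('O')(150)), -7971) = Add(Add(6808, Mul(4, 150, Pow(Add(-5, Mul(2, 150)), -1))), -7971) = Add(Add(6808, Mul(4, 150, Pow(Add(-5, 300), -1))), -7971) = Add(Add(6808, Mul(4, 150, Pow(295, -1))), -7971) = Add(Add(6808, Mul(4, 150, Rational(1, 295))), -7971) = Add(Add(6808, Rational(120, 59)), -7971) = Add(Rational(401792, 59), -7971) = Rational(-68497, 59)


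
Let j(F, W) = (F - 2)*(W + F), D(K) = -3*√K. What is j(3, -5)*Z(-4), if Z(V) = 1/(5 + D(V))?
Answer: -10/61 - 12*I/61 ≈ -0.16393 - 0.19672*I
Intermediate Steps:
Z(V) = 1/(5 - 3*√V)
j(F, W) = (-2 + F)*(F + W)
j(3, -5)*Z(-4) = (3² - 2*3 - 2*(-5) + 3*(-5))*(-1/(-5 + 3*√(-4))) = (9 - 6 + 10 - 15)*(-1/(-5 + 3*(2*I))) = -(-2)/(-5 + 6*I) = -(-2)*(-5 - 6*I)/61 = 2*(-5 - 6*I)/61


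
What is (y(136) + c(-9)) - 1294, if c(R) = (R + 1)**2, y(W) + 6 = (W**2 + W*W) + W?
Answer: 35892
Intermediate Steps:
y(W) = -6 + W + 2*W**2 (y(W) = -6 + ((W**2 + W*W) + W) = -6 + ((W**2 + W**2) + W) = -6 + (2*W**2 + W) = -6 + (W + 2*W**2) = -6 + W + 2*W**2)
c(R) = (1 + R)**2
(y(136) + c(-9)) - 1294 = ((-6 + 136 + 2*136**2) + (1 - 9)**2) - 1294 = ((-6 + 136 + 2*18496) + (-8)**2) - 1294 = ((-6 + 136 + 36992) + 64) - 1294 = (37122 + 64) - 1294 = 37186 - 1294 = 35892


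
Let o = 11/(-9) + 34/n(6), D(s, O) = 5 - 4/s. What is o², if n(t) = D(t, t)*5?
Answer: 41209/342225 ≈ 0.12041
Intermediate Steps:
D(s, O) = 5 - 4/s
n(t) = 25 - 20/t (n(t) = (5 - 4/t)*5 = 25 - 20/t)
o = 203/585 (o = 11/(-9) + 34/(25 - 20/6) = 11*(-⅑) + 34/(25 - 20*⅙) = -11/9 + 34/(25 - 10/3) = -11/9 + 34/(65/3) = -11/9 + 34*(3/65) = -11/9 + 102/65 = 203/585 ≈ 0.34701)
o² = (203/585)² = 41209/342225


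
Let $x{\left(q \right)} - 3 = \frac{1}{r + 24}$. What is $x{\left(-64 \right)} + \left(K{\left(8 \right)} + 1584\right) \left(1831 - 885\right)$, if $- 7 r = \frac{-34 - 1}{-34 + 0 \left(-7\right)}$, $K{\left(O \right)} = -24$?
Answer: $\frac{1196843827}{811} \approx 1.4758 \cdot 10^{6}$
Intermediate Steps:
$r = - \frac{5}{34}$ ($r = - \frac{\left(-34 - 1\right) \frac{1}{-34 + 0 \left(-7\right)}}{7} = - \frac{\left(-35\right) \frac{1}{-34 + 0}}{7} = - \frac{\left(-35\right) \frac{1}{-34}}{7} = - \frac{\left(-35\right) \left(- \frac{1}{34}\right)}{7} = \left(- \frac{1}{7}\right) \frac{35}{34} = - \frac{5}{34} \approx -0.14706$)
$x{\left(q \right)} = \frac{2467}{811}$ ($x{\left(q \right)} = 3 + \frac{1}{- \frac{5}{34} + 24} = 3 + \frac{1}{\frac{811}{34}} = 3 + \frac{34}{811} = \frac{2467}{811}$)
$x{\left(-64 \right)} + \left(K{\left(8 \right)} + 1584\right) \left(1831 - 885\right) = \frac{2467}{811} + \left(-24 + 1584\right) \left(1831 - 885\right) = \frac{2467}{811} + 1560 \cdot 946 = \frac{2467}{811} + 1475760 = \frac{1196843827}{811}$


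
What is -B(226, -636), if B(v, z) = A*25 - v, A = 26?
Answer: -424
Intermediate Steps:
B(v, z) = 650 - v (B(v, z) = 26*25 - v = 650 - v)
-B(226, -636) = -(650 - 1*226) = -(650 - 226) = -1*424 = -424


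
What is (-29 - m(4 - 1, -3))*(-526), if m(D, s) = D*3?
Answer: 19988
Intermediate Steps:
m(D, s) = 3*D
(-29 - m(4 - 1, -3))*(-526) = (-29 - 3*(4 - 1))*(-526) = (-29 - 3*3)*(-526) = (-29 - 1*9)*(-526) = (-29 - 9)*(-526) = -38*(-526) = 19988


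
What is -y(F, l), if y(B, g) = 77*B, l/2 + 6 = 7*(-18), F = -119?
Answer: 9163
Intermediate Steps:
l = -264 (l = -12 + 2*(7*(-18)) = -12 + 2*(-126) = -12 - 252 = -264)
-y(F, l) = -77*(-119) = -1*(-9163) = 9163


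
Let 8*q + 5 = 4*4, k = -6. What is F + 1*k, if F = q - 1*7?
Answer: -93/8 ≈ -11.625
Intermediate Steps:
q = 11/8 (q = -5/8 + (4*4)/8 = -5/8 + (1/8)*16 = -5/8 + 2 = 11/8 ≈ 1.3750)
F = -45/8 (F = 11/8 - 1*7 = 11/8 - 7 = -45/8 ≈ -5.6250)
F + 1*k = -45/8 + 1*(-6) = -45/8 - 6 = -93/8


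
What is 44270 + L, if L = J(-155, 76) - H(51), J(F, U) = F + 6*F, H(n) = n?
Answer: 43134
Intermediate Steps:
J(F, U) = 7*F
L = -1136 (L = 7*(-155) - 1*51 = -1085 - 51 = -1136)
44270 + L = 44270 - 1136 = 43134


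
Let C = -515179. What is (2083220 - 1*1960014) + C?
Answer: -391973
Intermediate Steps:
(2083220 - 1*1960014) + C = (2083220 - 1*1960014) - 515179 = (2083220 - 1960014) - 515179 = 123206 - 515179 = -391973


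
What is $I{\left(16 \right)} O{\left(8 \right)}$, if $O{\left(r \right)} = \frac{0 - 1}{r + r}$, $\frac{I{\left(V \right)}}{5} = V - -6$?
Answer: $- \frac{55}{8} \approx -6.875$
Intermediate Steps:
$I{\left(V \right)} = 30 + 5 V$ ($I{\left(V \right)} = 5 \left(V - -6\right) = 5 \left(V + 6\right) = 5 \left(6 + V\right) = 30 + 5 V$)
$O{\left(r \right)} = - \frac{1}{2 r}$
$I{\left(16 \right)} O{\left(8 \right)} = \left(30 + 5 \cdot 16\right) \left(- \frac{1}{2 \cdot 8}\right) = \left(30 + 80\right) \left(\left(- \frac{1}{2}\right) \frac{1}{8}\right) = 110 \left(- \frac{1}{16}\right) = - \frac{55}{8}$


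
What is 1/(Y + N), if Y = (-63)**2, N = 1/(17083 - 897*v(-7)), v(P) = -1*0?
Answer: 17083/67802428 ≈ 0.00025195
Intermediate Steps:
v(P) = 0
N = 1/17083 (N = 1/(17083 - 897*0) = 1/(17083 + 0) = 1/17083 ≈ 5.8538e-5)
Y = 3969
1/(Y + N) = 1/(3969 + 1/17083) = 1/(67802428/17083) = 17083/67802428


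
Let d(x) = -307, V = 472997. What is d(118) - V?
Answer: -473304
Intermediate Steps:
d(118) - V = -307 - 1*472997 = -307 - 472997 = -473304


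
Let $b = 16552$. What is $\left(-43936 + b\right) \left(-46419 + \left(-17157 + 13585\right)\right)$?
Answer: $1368953544$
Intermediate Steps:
$\left(-43936 + b\right) \left(-46419 + \left(-17157 + 13585\right)\right) = \left(-43936 + 16552\right) \left(-46419 + \left(-17157 + 13585\right)\right) = - 27384 \left(-46419 - 3572\right) = \left(-27384\right) \left(-49991\right) = 1368953544$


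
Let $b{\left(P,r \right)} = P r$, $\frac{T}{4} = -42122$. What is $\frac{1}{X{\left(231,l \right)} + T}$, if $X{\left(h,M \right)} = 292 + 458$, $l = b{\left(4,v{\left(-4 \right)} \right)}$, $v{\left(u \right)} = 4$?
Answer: $- \frac{1}{167738} \approx -5.9617 \cdot 10^{-6}$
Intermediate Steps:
$T = -168488$ ($T = 4 \left(-42122\right) = -168488$)
$l = 16$ ($l = 4 \cdot 4 = 16$)
$X{\left(h,M \right)} = 750$
$\frac{1}{X{\left(231,l \right)} + T} = \frac{1}{750 - 168488} = \frac{1}{-167738} = - \frac{1}{167738}$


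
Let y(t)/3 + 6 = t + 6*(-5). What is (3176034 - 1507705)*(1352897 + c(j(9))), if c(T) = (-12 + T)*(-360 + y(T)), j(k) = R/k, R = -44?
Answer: 61308279615635/27 ≈ 2.2707e+12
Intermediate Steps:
y(t) = -108 + 3*t (y(t) = -18 + 3*(t + 6*(-5)) = -18 + 3*(t - 30) = -18 + 3*(-30 + t) = -18 + (-90 + 3*t) = -108 + 3*t)
j(k) = -44/k
c(T) = (-468 + 3*T)*(-12 + T) (c(T) = (-12 + T)*(-360 + (-108 + 3*T)) = (-12 + T)*(-468 + 3*T) = (-468 + 3*T)*(-12 + T))
(3176034 - 1507705)*(1352897 + c(j(9))) = (3176034 - 1507705)*(1352897 + (5616 - (-22176)/9 + 3*(-44/9)²)) = 1668329*(1352897 + (5616 - (-22176)/9 + 3*(-44*⅑)²)) = 1668329*(1352897 + (5616 - 504*(-44/9) + 3*(-44/9)²)) = 1668329*(1352897 + (5616 + 2464 + 3*(1936/81))) = 1668329*(1352897 + (5616 + 2464 + 1936/27)) = 1668329*(1352897 + 220096/27) = 1668329*(36748315/27) = 61308279615635/27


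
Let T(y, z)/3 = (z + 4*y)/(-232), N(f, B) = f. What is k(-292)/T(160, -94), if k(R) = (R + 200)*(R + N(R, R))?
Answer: -6232448/819 ≈ -7609.8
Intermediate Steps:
k(R) = 2*R*(200 + R) (k(R) = (R + 200)*(R + R) = (200 + R)*(2*R) = 2*R*(200 + R))
T(y, z) = -3*y/58 - 3*z/232 (T(y, z) = 3*((z + 4*y)/(-232)) = 3*((z + 4*y)*(-1/232)) = 3*(-y/58 - z/232) = -3*y/58 - 3*z/232)
k(-292)/T(160, -94) = (2*(-292)*(200 - 292))/(-3/58*160 - 3/232*(-94)) = (2*(-292)*(-92))/(-240/29 + 141/116) = 53728/(-819/116) = 53728*(-116/819) = -6232448/819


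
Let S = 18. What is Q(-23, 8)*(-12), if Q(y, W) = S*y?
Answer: 4968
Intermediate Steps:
Q(y, W) = 18*y
Q(-23, 8)*(-12) = (18*(-23))*(-12) = -414*(-12) = 4968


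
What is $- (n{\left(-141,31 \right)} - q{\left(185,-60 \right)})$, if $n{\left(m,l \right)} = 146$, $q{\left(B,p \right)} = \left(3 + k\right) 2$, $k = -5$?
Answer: $-150$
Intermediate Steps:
$q{\left(B,p \right)} = -4$ ($q{\left(B,p \right)} = \left(3 - 5\right) 2 = \left(-2\right) 2 = -4$)
$- (n{\left(-141,31 \right)} - q{\left(185,-60 \right)}) = - (146 - -4) = - (146 + 4) = \left(-1\right) 150 = -150$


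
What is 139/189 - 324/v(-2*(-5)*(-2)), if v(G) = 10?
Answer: -29923/945 ≈ -31.665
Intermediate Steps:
139/189 - 324/v(-2*(-5)*(-2)) = 139/189 - 324/10 = 139*(1/189) - 324*⅒ = 139/189 - 162/5 = -29923/945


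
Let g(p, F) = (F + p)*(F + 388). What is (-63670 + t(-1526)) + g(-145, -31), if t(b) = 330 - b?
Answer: -124646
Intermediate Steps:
g(p, F) = (388 + F)*(F + p) (g(p, F) = (F + p)*(388 + F) = (388 + F)*(F + p))
(-63670 + t(-1526)) + g(-145, -31) = (-63670 + (330 - 1*(-1526))) + ((-31)² + 388*(-31) + 388*(-145) - 31*(-145)) = (-63670 + (330 + 1526)) + (961 - 12028 - 56260 + 4495) = (-63670 + 1856) - 62832 = -61814 - 62832 = -124646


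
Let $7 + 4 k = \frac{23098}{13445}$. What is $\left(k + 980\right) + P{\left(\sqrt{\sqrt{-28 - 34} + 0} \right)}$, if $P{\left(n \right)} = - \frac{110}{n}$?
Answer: $\frac{52633383}{53780} + \frac{55 \cdot 62^{\frac{3}{4}} i^{\frac{3}{2}}}{31} \approx 950.96 + 27.719 i$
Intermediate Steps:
$k = - \frac{71017}{53780}$ ($k = - \frac{7}{4} + \frac{23098 \cdot \frac{1}{13445}}{4} = - \frac{7}{4} + \frac{1}{4} \cdot \frac{23098}{13445} = - \frac{7}{4} + \frac{11549}{26890} = - \frac{71017}{53780} \approx -1.3205$)
$\left(k + 980\right) + P{\left(\sqrt{\sqrt{-28 - 34} + 0} \right)} = \left(- \frac{71017}{53780} + 980\right) - \frac{110}{\sqrt{\sqrt{-28 - 34} + 0}} = \frac{52633383}{53780} - \frac{110}{\sqrt{\sqrt{-62} + 0}} = \frac{52633383}{53780} - \frac{110}{\sqrt{i \sqrt{62} + 0}} = \frac{52633383}{53780} - \frac{110}{\sqrt{i \sqrt{62}}} = \frac{52633383}{53780} - \frac{110}{\sqrt[4]{62} \sqrt{i}} = \frac{52633383}{53780} - 110 \left(- \frac{62^{\frac{3}{4}} i^{\frac{3}{2}}}{62}\right) = \frac{52633383}{53780} + \frac{55 \cdot 62^{\frac{3}{4}} i^{\frac{3}{2}}}{31}$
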